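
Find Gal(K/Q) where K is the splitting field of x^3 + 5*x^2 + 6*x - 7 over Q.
Gal(K/Q) = S_3 (symmetric group of order 6)

Compute the discriminant of x^3 + (5)*x^2 + (6)*x + (-7): Δ = -1567. Since Δ is not a rational square, the Galois group is not contained in A_3; it must be the full S_3 (irreducibility of the cubic rules out anything smaller).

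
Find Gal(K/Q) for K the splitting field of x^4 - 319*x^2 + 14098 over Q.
Gal(K/Q) = V_4 (Klein four-group, Z/2Z × Z/2Z)

f factors as (x^2 - 53)(x^2 - 266), so the splitting field is K = Q(sqrt(53), sqrt(266)). The elements 53, 266, 14098 are all non-squares in Q, so sqrt(53) and sqrt(266) generate independent quadratic extensions. Thus [K:Q] = 4 and Gal(K/Q) is generated by the two order-2 automorphisms sqrt(53) ↦ -sqrt(53) and sqrt(266) ↦ -sqrt(266), giving V_4.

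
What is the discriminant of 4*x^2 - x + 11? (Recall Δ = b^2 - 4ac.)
Δ = -175

For a quadratic a x^2 + b x + c the discriminant is Δ = b^2 - 4ac = (-1)^2 - 4*(4)*(11) = 1 - (176) = -175.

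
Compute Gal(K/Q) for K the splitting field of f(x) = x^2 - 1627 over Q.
Gal(K/Q) = Z/2Z (cyclic of order 2)

x^2 - 1627 is irreducible over Q since 1627 is not a rational square. The splitting field Q(sqrt(1627)) has degree 2 over Q, and its unique nontrivial automorphism is sqrt(1627) ↦ -sqrt(1627). Hence Gal(Q(sqrt(1627))/Q) = Z/2Z.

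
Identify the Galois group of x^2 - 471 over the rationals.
Gal(K/Q) = Z/2Z (cyclic of order 2)

x^2 - 471 is irreducible over Q since 471 is not a rational square. The splitting field Q(sqrt(471)) has degree 2 over Q, and its unique nontrivial automorphism is sqrt(471) ↦ -sqrt(471). Hence Gal(Q(sqrt(471))/Q) = Z/2Z.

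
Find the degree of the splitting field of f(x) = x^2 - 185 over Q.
[K:Q] = 2

The polynomial x^2 - 185 is irreducible over Q since 185 is not a perfect square. Its splitting field is Q(sqrt(185)), which has degree 2 over Q.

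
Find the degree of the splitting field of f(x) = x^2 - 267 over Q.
[K:Q] = 2

The polynomial x^2 - 267 is irreducible over Q since 267 is not a perfect square. Its splitting field is Q(sqrt(267)), which has degree 2 over Q.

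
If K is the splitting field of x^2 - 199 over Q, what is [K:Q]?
[K:Q] = 2

The polynomial x^2 - 199 is irreducible over Q since 199 is not a perfect square. Its splitting field is Q(sqrt(199)), which has degree 2 over Q.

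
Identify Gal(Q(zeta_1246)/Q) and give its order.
|Gal(Q(zeta_1246)/Q)| = phi(1246) = 528; group ≅ (Z/1246Z)^* ≅ Z/6Z × Z/88Z

The n-th cyclotomic polynomial Φ_1246(x) is the minimal polynomial of zeta_1246 over Q and has degree phi(1246) = 528. So Q(zeta_1246) is a degree-528 Galois extension with Galois group (Z/1246Z)^*. By CRT, (Z/1246Z)^* ≅ (Z/2Z)^* × (Z/7Z)^* × (Z/89Z)^*. Each prime-power unit group is (Z/2Z)^* ≅ trivial group (order 1); (Z/7Z)^* ≅ Z/6Z; (Z/89Z)^* ≅ Z/88Z. Hence Gal(Q(zeta_1246)/Q) ≅ Z/6Z × Z/88Z.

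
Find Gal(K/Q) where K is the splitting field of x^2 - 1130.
Gal(K/Q) = Z/2Z (cyclic of order 2)

x^2 - 1130 is irreducible over Q since 1130 is not a rational square. The splitting field Q(sqrt(1130)) has degree 2 over Q, and its unique nontrivial automorphism is sqrt(1130) ↦ -sqrt(1130). Hence Gal(Q(sqrt(1130))/Q) = Z/2Z.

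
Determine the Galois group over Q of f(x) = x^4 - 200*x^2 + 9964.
Gal(K/Q) = V_4 (Klein four-group, Z/2Z × Z/2Z)

f factors as (x^2 - 106)(x^2 - 94), so the splitting field is K = Q(sqrt(106), sqrt(94)). The elements 106, 94, 9964 are all non-squares in Q, so sqrt(106) and sqrt(94) generate independent quadratic extensions. Thus [K:Q] = 4 and Gal(K/Q) is generated by the two order-2 automorphisms sqrt(106) ↦ -sqrt(106) and sqrt(94) ↦ -sqrt(94), giving V_4.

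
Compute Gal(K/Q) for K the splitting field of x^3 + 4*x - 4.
Gal(K/Q) = S_3 (symmetric group of order 6)

Compute the discriminant of x^3 + (0)*x^2 + (4)*x + (-4): Δ = -688. Since Δ is not a rational square, the Galois group is not contained in A_3; it must be the full S_3 (irreducibility of the cubic rules out anything smaller).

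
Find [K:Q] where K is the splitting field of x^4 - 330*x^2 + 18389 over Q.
[K:Q] = 4

f factors as (x^2 - 259)(x^2 - 71); the splitting field is K = Q(sqrt(259), sqrt(71)). Since 259, 71, and 18389 are all non-squares in Q, the three subfields Q(sqrt(259)), Q(sqrt(71)), Q(sqrt(18389)) are distinct degree-2 extensions, so [K:Q] = 4 (Klein four Galois group).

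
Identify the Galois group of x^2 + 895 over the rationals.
Gal(K/Q) = Z/2Z (cyclic of order 2)

x^2 + 895 is irreducible over Q since -895 is not a rational square. The splitting field Q(sqrt(-895)) has degree 2 over Q, and its unique nontrivial automorphism is sqrt(-895) ↦ -sqrt(-895). Hence Gal(Q(sqrt(-895))/Q) = Z/2Z.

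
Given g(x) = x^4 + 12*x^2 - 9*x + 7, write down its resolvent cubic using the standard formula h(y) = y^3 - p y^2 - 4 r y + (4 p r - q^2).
h(y) = y^3 - 12*y^2 - 28*y + 255

Identify coefficients: p = 12, q = -9, r = 7.
Plug into h(y) = y^3 - p y^2 - 4 r y + (4 p r - q^2):
  h(y) = y^3 - (12) y^2 - 4*(7) y + (4*(12)*(7) - (-9)^2)
       = y^3 + (-12) y^2 + (-28) y + (255).
Simplifying: h(y) = y^3 - 12*y^2 - 28*y + 255.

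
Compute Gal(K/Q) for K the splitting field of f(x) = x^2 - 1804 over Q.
Gal(K/Q) = Z/2Z (cyclic of order 2)

x^2 - 1804 is irreducible over Q since 1804 is not a rational square. The splitting field Q(sqrt(1804)) has degree 2 over Q, and its unique nontrivial automorphism is sqrt(1804) ↦ -sqrt(1804). Hence Gal(Q(sqrt(1804))/Q) = Z/2Z.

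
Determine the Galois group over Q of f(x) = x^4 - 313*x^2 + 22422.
Gal(K/Q) = V_4 (Klein four-group, Z/2Z × Z/2Z)

f factors as (x^2 - 202)(x^2 - 111), so the splitting field is K = Q(sqrt(202), sqrt(111)). The elements 202, 111, 22422 are all non-squares in Q, so sqrt(202) and sqrt(111) generate independent quadratic extensions. Thus [K:Q] = 4 and Gal(K/Q) is generated by the two order-2 automorphisms sqrt(202) ↦ -sqrt(202) and sqrt(111) ↦ -sqrt(111), giving V_4.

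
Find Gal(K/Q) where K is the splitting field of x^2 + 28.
Gal(K/Q) = Z/2Z (cyclic of order 2)

x^2 + 28 is irreducible over Q since -28 is not a rational square. The splitting field Q(sqrt(-28)) has degree 2 over Q, and its unique nontrivial automorphism is sqrt(-28) ↦ -sqrt(-28). Hence Gal(Q(sqrt(-28))/Q) = Z/2Z.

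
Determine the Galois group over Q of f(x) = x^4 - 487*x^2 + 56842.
Gal(K/Q) = V_4 (Klein four-group, Z/2Z × Z/2Z)

f factors as (x^2 - 194)(x^2 - 293), so the splitting field is K = Q(sqrt(194), sqrt(293)). The elements 194, 293, 56842 are all non-squares in Q, so sqrt(194) and sqrt(293) generate independent quadratic extensions. Thus [K:Q] = 4 and Gal(K/Q) is generated by the two order-2 automorphisms sqrt(194) ↦ -sqrt(194) and sqrt(293) ↦ -sqrt(293), giving V_4.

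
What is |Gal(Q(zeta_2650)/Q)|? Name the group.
|Gal(Q(zeta_2650)/Q)| = phi(2650) = 1040; group ≅ (Z/2650Z)^* ≅ Z/20Z × Z/52Z

The n-th cyclotomic polynomial Φ_2650(x) is the minimal polynomial of zeta_2650 over Q and has degree phi(2650) = 1040. So Q(zeta_2650) is a degree-1040 Galois extension with Galois group (Z/2650Z)^*. By CRT, (Z/2650Z)^* ≅ (Z/2Z)^* × (Z/25Z)^* × (Z/53Z)^*. Each prime-power unit group is (Z/2Z)^* ≅ trivial group (order 1); (Z/25Z)^* ≅ Z/20Z; (Z/53Z)^* ≅ Z/52Z. Hence Gal(Q(zeta_2650)/Q) ≅ Z/20Z × Z/52Z.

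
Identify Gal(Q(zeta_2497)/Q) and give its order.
|Gal(Q(zeta_2497)/Q)| = phi(2497) = 2260; group ≅ (Z/2497Z)^* ≅ Z/10Z × Z/226Z

The n-th cyclotomic polynomial Φ_2497(x) is the minimal polynomial of zeta_2497 over Q and has degree phi(2497) = 2260. So Q(zeta_2497) is a degree-2260 Galois extension with Galois group (Z/2497Z)^*. By CRT, (Z/2497Z)^* ≅ (Z/11Z)^* × (Z/227Z)^*. Each prime-power unit group is (Z/11Z)^* ≅ Z/10Z; (Z/227Z)^* ≅ Z/226Z. Hence Gal(Q(zeta_2497)/Q) ≅ Z/10Z × Z/226Z.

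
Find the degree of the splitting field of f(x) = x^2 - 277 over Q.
[K:Q] = 2

The polynomial x^2 - 277 is irreducible over Q since 277 is not a perfect square. Its splitting field is Q(sqrt(277)), which has degree 2 over Q.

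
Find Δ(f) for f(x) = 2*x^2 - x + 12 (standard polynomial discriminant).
Δ = -95

For a quadratic a x^2 + b x + c the discriminant is Δ = b^2 - 4ac = (-1)^2 - 4*(2)*(12) = 1 - (96) = -95.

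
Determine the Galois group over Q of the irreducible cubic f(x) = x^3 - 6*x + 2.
Gal(K/Q) = S_3 (symmetric group of order 6)

Compute the discriminant of x^3 + (0)*x^2 + (-6)*x + (2): Δ = 756. Since Δ is not a rational square, the Galois group is not contained in A_3; it must be the full S_3 (irreducibility of the cubic rules out anything smaller).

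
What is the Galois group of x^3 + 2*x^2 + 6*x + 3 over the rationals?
Gal(K/Q) = S_3 (symmetric group of order 6)

Compute the discriminant of x^3 + (2)*x^2 + (6)*x + (3): Δ = -411. Since Δ is not a rational square, the Galois group is not contained in A_3; it must be the full S_3 (irreducibility of the cubic rules out anything smaller).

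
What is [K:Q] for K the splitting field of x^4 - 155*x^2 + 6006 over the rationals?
[K:Q] = 4

f factors as (x^2 - 77)(x^2 - 78); the splitting field is K = Q(sqrt(77), sqrt(78)). Since 77, 78, and 6006 are all non-squares in Q, the three subfields Q(sqrt(77)), Q(sqrt(78)), Q(sqrt(6006)) are distinct degree-2 extensions, so [K:Q] = 4 (Klein four Galois group).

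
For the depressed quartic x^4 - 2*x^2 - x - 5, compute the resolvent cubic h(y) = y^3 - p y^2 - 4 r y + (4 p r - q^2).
h(y) = y^3 + 2*y^2 + 20*y + 39

Identify coefficients: p = -2, q = -1, r = -5.
Plug into h(y) = y^3 - p y^2 - 4 r y + (4 p r - q^2):
  h(y) = y^3 - (-2) y^2 - 4*(-5) y + (4*(-2)*(-5) - (-1)^2)
       = y^3 + (2) y^2 + (20) y + (39).
Simplifying: h(y) = y^3 + 2*y^2 + 20*y + 39.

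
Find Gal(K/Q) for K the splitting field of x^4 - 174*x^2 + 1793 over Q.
Gal(K/Q) = V_4 (Klein four-group, Z/2Z × Z/2Z)

f factors as (x^2 - 11)(x^2 - 163), so the splitting field is K = Q(sqrt(11), sqrt(163)). The elements 11, 163, 1793 are all non-squares in Q, so sqrt(11) and sqrt(163) generate independent quadratic extensions. Thus [K:Q] = 4 and Gal(K/Q) is generated by the two order-2 automorphisms sqrt(11) ↦ -sqrt(11) and sqrt(163) ↦ -sqrt(163), giving V_4.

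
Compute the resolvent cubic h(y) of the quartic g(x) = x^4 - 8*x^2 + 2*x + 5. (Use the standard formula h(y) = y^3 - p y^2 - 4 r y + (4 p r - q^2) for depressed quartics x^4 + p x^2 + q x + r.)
h(y) = y^3 + 8*y^2 - 20*y - 164

Identify coefficients: p = -8, q = 2, r = 5.
Plug into h(y) = y^3 - p y^2 - 4 r y + (4 p r - q^2):
  h(y) = y^3 - (-8) y^2 - 4*(5) y + (4*(-8)*(5) - (2)^2)
       = y^3 + (8) y^2 + (-20) y + (-164).
Simplifying: h(y) = y^3 + 8*y^2 - 20*y - 164.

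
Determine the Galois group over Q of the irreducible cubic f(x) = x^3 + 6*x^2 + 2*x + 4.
Gal(K/Q) = S_3 (symmetric group of order 6)

Compute the discriminant of x^3 + (6)*x^2 + (2)*x + (4): Δ = -2912. Since Δ is not a rational square, the Galois group is not contained in A_3; it must be the full S_3 (irreducibility of the cubic rules out anything smaller).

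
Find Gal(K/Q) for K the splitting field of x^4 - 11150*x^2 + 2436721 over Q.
Gal(K/Q) = Z/2Z (cyclic of order 2)

f factors as (x^2 - 223)(x^2 - 10927), so the splitting field is K = Q(sqrt(223), sqrt(10927)). The squarefree part of 223 is 223 and the squarefree part of 10927 is also 223, so sqrt(223) and sqrt(10927) are both rational multiples of sqrt(223). Hence Q(sqrt(223)) = Q(sqrt(10927)) = Q(sqrt(223)), and the splitting field collapses to a single degree-2 extension with Galois group Z/2Z.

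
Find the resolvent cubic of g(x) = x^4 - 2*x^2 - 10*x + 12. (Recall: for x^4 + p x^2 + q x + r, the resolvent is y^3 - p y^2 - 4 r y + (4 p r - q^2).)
h(y) = y^3 + 2*y^2 - 48*y - 196

Identify coefficients: p = -2, q = -10, r = 12.
Plug into h(y) = y^3 - p y^2 - 4 r y + (4 p r - q^2):
  h(y) = y^3 - (-2) y^2 - 4*(12) y + (4*(-2)*(12) - (-10)^2)
       = y^3 + (2) y^2 + (-48) y + (-196).
Simplifying: h(y) = y^3 + 2*y^2 - 48*y - 196.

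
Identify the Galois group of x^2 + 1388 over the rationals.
Gal(K/Q) = Z/2Z (cyclic of order 2)

x^2 + 1388 is irreducible over Q since -1388 is not a rational square. The splitting field Q(sqrt(-1388)) has degree 2 over Q, and its unique nontrivial automorphism is sqrt(-1388) ↦ -sqrt(-1388). Hence Gal(Q(sqrt(-1388))/Q) = Z/2Z.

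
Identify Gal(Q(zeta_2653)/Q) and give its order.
|Gal(Q(zeta_2653)/Q)| = phi(2653) = 2268; group ≅ (Z/2653Z)^* ≅ Z/6Z × Z/378Z

The n-th cyclotomic polynomial Φ_2653(x) is the minimal polynomial of zeta_2653 over Q and has degree phi(2653) = 2268. So Q(zeta_2653) is a degree-2268 Galois extension with Galois group (Z/2653Z)^*. By CRT, (Z/2653Z)^* ≅ (Z/7Z)^* × (Z/379Z)^*. Each prime-power unit group is (Z/7Z)^* ≅ Z/6Z; (Z/379Z)^* ≅ Z/378Z. Hence Gal(Q(zeta_2653)/Q) ≅ Z/6Z × Z/378Z.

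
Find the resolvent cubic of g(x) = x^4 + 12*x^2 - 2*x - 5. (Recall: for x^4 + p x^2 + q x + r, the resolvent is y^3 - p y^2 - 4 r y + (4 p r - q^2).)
h(y) = y^3 - 12*y^2 + 20*y - 244

Identify coefficients: p = 12, q = -2, r = -5.
Plug into h(y) = y^3 - p y^2 - 4 r y + (4 p r - q^2):
  h(y) = y^3 - (12) y^2 - 4*(-5) y + (4*(12)*(-5) - (-2)^2)
       = y^3 + (-12) y^2 + (20) y + (-244).
Simplifying: h(y) = y^3 - 12*y^2 + 20*y - 244.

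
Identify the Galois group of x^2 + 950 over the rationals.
Gal(K/Q) = Z/2Z (cyclic of order 2)

x^2 + 950 is irreducible over Q since -950 is not a rational square. The splitting field Q(sqrt(-950)) has degree 2 over Q, and its unique nontrivial automorphism is sqrt(-950) ↦ -sqrt(-950). Hence Gal(Q(sqrt(-950))/Q) = Z/2Z.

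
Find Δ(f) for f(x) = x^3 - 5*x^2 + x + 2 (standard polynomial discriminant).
Δ = 733

For x^3 + a x^2 + b x + c the discriminant is Δ = 18 a b c - 4 a^3 c + a^2 b^2 - 4 b^3 - 27 c^2.
Plug a = -5, b = 1, c = 2:
  18*(-5)*(1)*(2) - 4*(-5)^3*(2) + (-5)^2*(1)^2 - 4*(1)^3 - 27*(2)^2
  = -180 + (1000) + 25 + (-4) + (-108)
  = 733.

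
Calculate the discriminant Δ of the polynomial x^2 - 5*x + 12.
Δ = -23

For a quadratic a x^2 + b x + c the discriminant is Δ = b^2 - 4ac = (-5)^2 - 4*(1)*(12) = 25 - (48) = -23.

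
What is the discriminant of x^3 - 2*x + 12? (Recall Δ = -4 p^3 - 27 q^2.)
Δ = -3856

For a depressed cubic x^3 + p x + q the discriminant is Δ = -4 p^3 - 27 q^2 = -4*(-2)^3 - 27*(12)^2 = 32 - 3888 = -3856.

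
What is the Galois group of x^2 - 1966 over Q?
Gal(K/Q) = Z/2Z (cyclic of order 2)

x^2 - 1966 is irreducible over Q since 1966 is not a rational square. The splitting field Q(sqrt(1966)) has degree 2 over Q, and its unique nontrivial automorphism is sqrt(1966) ↦ -sqrt(1966). Hence Gal(Q(sqrt(1966))/Q) = Z/2Z.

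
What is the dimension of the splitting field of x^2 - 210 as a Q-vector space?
[K:Q] = 2

The polynomial x^2 - 210 is irreducible over Q since 210 is not a perfect square. Its splitting field is Q(sqrt(210)), which has degree 2 over Q.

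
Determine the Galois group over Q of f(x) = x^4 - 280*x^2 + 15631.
Gal(K/Q) = V_4 (Klein four-group, Z/2Z × Z/2Z)

f factors as (x^2 - 77)(x^2 - 203), so the splitting field is K = Q(sqrt(77), sqrt(203)). The elements 77, 203, 15631 are all non-squares in Q, so sqrt(77) and sqrt(203) generate independent quadratic extensions. Thus [K:Q] = 4 and Gal(K/Q) is generated by the two order-2 automorphisms sqrt(77) ↦ -sqrt(77) and sqrt(203) ↦ -sqrt(203), giving V_4.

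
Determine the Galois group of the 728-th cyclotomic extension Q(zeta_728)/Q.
|Gal(Q(zeta_728)/Q)| = phi(728) = 288; group ≅ (Z/728Z)^* ≅ Z/2Z × Z/2Z × Z/6Z × Z/12Z

The n-th cyclotomic polynomial Φ_728(x) is the minimal polynomial of zeta_728 over Q and has degree phi(728) = 288. So Q(zeta_728) is a degree-288 Galois extension with Galois group (Z/728Z)^*. By CRT, (Z/728Z)^* ≅ (Z/8Z)^* × (Z/7Z)^* × (Z/13Z)^*. Each prime-power unit group is (Z/8Z)^* ≅ Z/2Z × Z/2Z; (Z/7Z)^* ≅ Z/6Z; (Z/13Z)^* ≅ Z/12Z. Hence Gal(Q(zeta_728)/Q) ≅ Z/2Z × Z/2Z × Z/6Z × Z/12Z.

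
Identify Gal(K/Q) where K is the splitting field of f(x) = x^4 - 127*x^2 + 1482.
Gal(K/Q) = V_4 (Klein four-group, Z/2Z × Z/2Z)

f factors as (x^2 - 13)(x^2 - 114), so the splitting field is K = Q(sqrt(13), sqrt(114)). The elements 13, 114, 1482 are all non-squares in Q, so sqrt(13) and sqrt(114) generate independent quadratic extensions. Thus [K:Q] = 4 and Gal(K/Q) is generated by the two order-2 automorphisms sqrt(13) ↦ -sqrt(13) and sqrt(114) ↦ -sqrt(114), giving V_4.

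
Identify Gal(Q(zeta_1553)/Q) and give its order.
|Gal(Q(zeta_1553)/Q)| = phi(1553) = 1552; group ≅ (Z/1553Z)^* ≅ Z/1552Z

The n-th cyclotomic polynomial Φ_1553(x) is the minimal polynomial of zeta_1553 over Q and has degree phi(1553) = 1552. So Q(zeta_1553) is a degree-1552 Galois extension with Galois group (Z/1553Z)^*. (Z/1553Z)^* is cyclic since 1553 is an odd prime power (or 4). Hence Gal(Q(zeta_1553)/Q) ≅ Z/1552Z.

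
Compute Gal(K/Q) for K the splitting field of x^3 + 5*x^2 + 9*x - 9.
Gal(K/Q) = S_3 (symmetric group of order 6)

Compute the discriminant of x^3 + (5)*x^2 + (9)*x + (-9): Δ = -5868. Since Δ is not a rational square, the Galois group is not contained in A_3; it must be the full S_3 (irreducibility of the cubic rules out anything smaller).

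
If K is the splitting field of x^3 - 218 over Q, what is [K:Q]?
[K:Q] = 6

x^3 - 218 has one real root r = 218^(1/3) and two complex roots r*zeta_3, r*zeta_3^2 where zeta_3 = e^(2*pi*i/3). The splitting field is Q(r, zeta_3). [Q(r):Q] = 3 and [Q(zeta_3):Q] = 2 with gcd = 1, so [Q(r, zeta_3):Q] = 3 * 2 = 6.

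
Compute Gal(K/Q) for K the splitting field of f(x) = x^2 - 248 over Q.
Gal(K/Q) = Z/2Z (cyclic of order 2)

x^2 - 248 is irreducible over Q since 248 is not a rational square. The splitting field Q(sqrt(248)) has degree 2 over Q, and its unique nontrivial automorphism is sqrt(248) ↦ -sqrt(248). Hence Gal(Q(sqrt(248))/Q) = Z/2Z.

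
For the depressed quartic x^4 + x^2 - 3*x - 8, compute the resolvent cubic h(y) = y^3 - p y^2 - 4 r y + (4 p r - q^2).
h(y) = y^3 - y^2 + 32*y - 41

Identify coefficients: p = 1, q = -3, r = -8.
Plug into h(y) = y^3 - p y^2 - 4 r y + (4 p r - q^2):
  h(y) = y^3 - (1) y^2 - 4*(-8) y + (4*(1)*(-8) - (-3)^2)
       = y^3 + (-1) y^2 + (32) y + (-41).
Simplifying: h(y) = y^3 - y^2 + 32*y - 41.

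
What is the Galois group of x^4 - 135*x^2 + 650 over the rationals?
Gal(K/Q) = V_4 (Klein four-group, Z/2Z × Z/2Z)

f factors as (x^2 - 5)(x^2 - 130), so the splitting field is K = Q(sqrt(5), sqrt(130)). The elements 5, 130, 650 are all non-squares in Q, so sqrt(5) and sqrt(130) generate independent quadratic extensions. Thus [K:Q] = 4 and Gal(K/Q) is generated by the two order-2 automorphisms sqrt(5) ↦ -sqrt(5) and sqrt(130) ↦ -sqrt(130), giving V_4.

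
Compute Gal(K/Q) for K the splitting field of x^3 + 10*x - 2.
Gal(K/Q) = S_3 (symmetric group of order 6)

Compute the discriminant of x^3 + (0)*x^2 + (10)*x + (-2): Δ = -4108. Since Δ is not a rational square, the Galois group is not contained in A_3; it must be the full S_3 (irreducibility of the cubic rules out anything smaller).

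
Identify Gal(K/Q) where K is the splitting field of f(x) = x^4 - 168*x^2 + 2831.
Gal(K/Q) = V_4 (Klein four-group, Z/2Z × Z/2Z)

f factors as (x^2 - 149)(x^2 - 19), so the splitting field is K = Q(sqrt(149), sqrt(19)). The elements 149, 19, 2831 are all non-squares in Q, so sqrt(149) and sqrt(19) generate independent quadratic extensions. Thus [K:Q] = 4 and Gal(K/Q) is generated by the two order-2 automorphisms sqrt(149) ↦ -sqrt(149) and sqrt(19) ↦ -sqrt(19), giving V_4.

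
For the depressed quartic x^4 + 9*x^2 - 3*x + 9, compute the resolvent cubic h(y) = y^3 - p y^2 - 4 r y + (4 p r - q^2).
h(y) = y^3 - 9*y^2 - 36*y + 315

Identify coefficients: p = 9, q = -3, r = 9.
Plug into h(y) = y^3 - p y^2 - 4 r y + (4 p r - q^2):
  h(y) = y^3 - (9) y^2 - 4*(9) y + (4*(9)*(9) - (-3)^2)
       = y^3 + (-9) y^2 + (-36) y + (315).
Simplifying: h(y) = y^3 - 9*y^2 - 36*y + 315.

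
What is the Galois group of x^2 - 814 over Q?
Gal(K/Q) = Z/2Z (cyclic of order 2)

x^2 - 814 is irreducible over Q since 814 is not a rational square. The splitting field Q(sqrt(814)) has degree 2 over Q, and its unique nontrivial automorphism is sqrt(814) ↦ -sqrt(814). Hence Gal(Q(sqrt(814))/Q) = Z/2Z.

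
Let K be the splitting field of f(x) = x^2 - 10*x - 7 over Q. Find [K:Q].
[K:Q] = 2

The discriminant of x^2 + (-10)*x + (-7) is b^2 - 4c = 100 - (-28) = 128. Since 128 is not a perfect square in Q, the polynomial is irreducible over Q. Its two roots generate a degree-2 extension, so [K:Q] = 2.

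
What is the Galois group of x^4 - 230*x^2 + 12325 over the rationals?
Gal(K/Q) = V_4 (Klein four-group, Z/2Z × Z/2Z)

f factors as (x^2 - 85)(x^2 - 145), so the splitting field is K = Q(sqrt(85), sqrt(145)). The elements 85, 145, 12325 are all non-squares in Q, so sqrt(85) and sqrt(145) generate independent quadratic extensions. Thus [K:Q] = 4 and Gal(K/Q) is generated by the two order-2 automorphisms sqrt(85) ↦ -sqrt(85) and sqrt(145) ↦ -sqrt(145), giving V_4.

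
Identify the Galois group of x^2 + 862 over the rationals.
Gal(K/Q) = Z/2Z (cyclic of order 2)

x^2 + 862 is irreducible over Q since -862 is not a rational square. The splitting field Q(sqrt(-862)) has degree 2 over Q, and its unique nontrivial automorphism is sqrt(-862) ↦ -sqrt(-862). Hence Gal(Q(sqrt(-862))/Q) = Z/2Z.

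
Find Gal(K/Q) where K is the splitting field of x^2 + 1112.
Gal(K/Q) = Z/2Z (cyclic of order 2)

x^2 + 1112 is irreducible over Q since -1112 is not a rational square. The splitting field Q(sqrt(-1112)) has degree 2 over Q, and its unique nontrivial automorphism is sqrt(-1112) ↦ -sqrt(-1112). Hence Gal(Q(sqrt(-1112))/Q) = Z/2Z.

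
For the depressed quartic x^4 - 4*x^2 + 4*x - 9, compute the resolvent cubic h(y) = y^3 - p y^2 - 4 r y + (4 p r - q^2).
h(y) = y^3 + 4*y^2 + 36*y + 128

Identify coefficients: p = -4, q = 4, r = -9.
Plug into h(y) = y^3 - p y^2 - 4 r y + (4 p r - q^2):
  h(y) = y^3 - (-4) y^2 - 4*(-9) y + (4*(-4)*(-9) - (4)^2)
       = y^3 + (4) y^2 + (36) y + (128).
Simplifying: h(y) = y^3 + 4*y^2 + 36*y + 128.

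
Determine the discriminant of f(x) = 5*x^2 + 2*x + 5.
Δ = -96

For a quadratic a x^2 + b x + c the discriminant is Δ = b^2 - 4ac = (2)^2 - 4*(5)*(5) = 4 - (100) = -96.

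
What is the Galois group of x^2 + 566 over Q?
Gal(K/Q) = Z/2Z (cyclic of order 2)

x^2 + 566 is irreducible over Q since -566 is not a rational square. The splitting field Q(sqrt(-566)) has degree 2 over Q, and its unique nontrivial automorphism is sqrt(-566) ↦ -sqrt(-566). Hence Gal(Q(sqrt(-566))/Q) = Z/2Z.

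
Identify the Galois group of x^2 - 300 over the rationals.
Gal(K/Q) = Z/2Z (cyclic of order 2)

x^2 - 300 is irreducible over Q since 300 is not a rational square. The splitting field Q(sqrt(300)) has degree 2 over Q, and its unique nontrivial automorphism is sqrt(300) ↦ -sqrt(300). Hence Gal(Q(sqrt(300))/Q) = Z/2Z.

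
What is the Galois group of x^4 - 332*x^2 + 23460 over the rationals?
Gal(K/Q) = V_4 (Klein four-group, Z/2Z × Z/2Z)

f factors as (x^2 - 230)(x^2 - 102), so the splitting field is K = Q(sqrt(230), sqrt(102)). The elements 230, 102, 23460 are all non-squares in Q, so sqrt(230) and sqrt(102) generate independent quadratic extensions. Thus [K:Q] = 4 and Gal(K/Q) is generated by the two order-2 automorphisms sqrt(230) ↦ -sqrt(230) and sqrt(102) ↦ -sqrt(102), giving V_4.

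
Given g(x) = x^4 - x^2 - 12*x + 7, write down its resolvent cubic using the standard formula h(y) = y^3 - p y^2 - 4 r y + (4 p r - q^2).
h(y) = y^3 + y^2 - 28*y - 172

Identify coefficients: p = -1, q = -12, r = 7.
Plug into h(y) = y^3 - p y^2 - 4 r y + (4 p r - q^2):
  h(y) = y^3 - (-1) y^2 - 4*(7) y + (4*(-1)*(7) - (-12)^2)
       = y^3 + (1) y^2 + (-28) y + (-172).
Simplifying: h(y) = y^3 + y^2 - 28*y - 172.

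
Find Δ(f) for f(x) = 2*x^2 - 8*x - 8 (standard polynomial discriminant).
Δ = 128

For a quadratic a x^2 + b x + c the discriminant is Δ = b^2 - 4ac = (-8)^2 - 4*(2)*(-8) = 64 - (-64) = 128.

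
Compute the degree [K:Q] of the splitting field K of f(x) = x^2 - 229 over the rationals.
[K:Q] = 2

The polynomial x^2 - 229 is irreducible over Q since 229 is not a perfect square. Its splitting field is Q(sqrt(229)), which has degree 2 over Q.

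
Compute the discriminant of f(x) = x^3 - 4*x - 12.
Δ = -3632

For a depressed cubic x^3 + p x + q the discriminant is Δ = -4 p^3 - 27 q^2 = -4*(-4)^3 - 27*(-12)^2 = 256 - 3888 = -3632.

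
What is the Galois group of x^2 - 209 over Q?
Gal(K/Q) = Z/2Z (cyclic of order 2)

x^2 - 209 is irreducible over Q since 209 is not a rational square. The splitting field Q(sqrt(209)) has degree 2 over Q, and its unique nontrivial automorphism is sqrt(209) ↦ -sqrt(209). Hence Gal(Q(sqrt(209))/Q) = Z/2Z.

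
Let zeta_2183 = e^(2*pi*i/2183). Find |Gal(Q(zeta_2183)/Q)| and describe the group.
|Gal(Q(zeta_2183)/Q)| = phi(2183) = 2088; group ≅ (Z/2183Z)^* ≅ Z/36Z × Z/58Z

The n-th cyclotomic polynomial Φ_2183(x) is the minimal polynomial of zeta_2183 over Q and has degree phi(2183) = 2088. So Q(zeta_2183) is a degree-2088 Galois extension with Galois group (Z/2183Z)^*. By CRT, (Z/2183Z)^* ≅ (Z/37Z)^* × (Z/59Z)^*. Each prime-power unit group is (Z/37Z)^* ≅ Z/36Z; (Z/59Z)^* ≅ Z/58Z. Hence Gal(Q(zeta_2183)/Q) ≅ Z/36Z × Z/58Z.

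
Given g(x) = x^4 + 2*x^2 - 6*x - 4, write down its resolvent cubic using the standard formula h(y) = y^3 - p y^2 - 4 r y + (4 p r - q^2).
h(y) = y^3 - 2*y^2 + 16*y - 68

Identify coefficients: p = 2, q = -6, r = -4.
Plug into h(y) = y^3 - p y^2 - 4 r y + (4 p r - q^2):
  h(y) = y^3 - (2) y^2 - 4*(-4) y + (4*(2)*(-4) - (-6)^2)
       = y^3 + (-2) y^2 + (16) y + (-68).
Simplifying: h(y) = y^3 - 2*y^2 + 16*y - 68.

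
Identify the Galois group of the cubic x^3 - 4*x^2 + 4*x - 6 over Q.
Gal(K/Q) = S_3 (symmetric group of order 6)

Compute the discriminant of x^3 + (-4)*x^2 + (4)*x + (-6): Δ = -780. Since Δ is not a rational square, the Galois group is not contained in A_3; it must be the full S_3 (irreducibility of the cubic rules out anything smaller).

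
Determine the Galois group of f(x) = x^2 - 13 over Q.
Gal(K/Q) = Z/2Z (cyclic of order 2)

x^2 - 13 is irreducible over Q since 13 is not a rational square. The splitting field Q(sqrt(13)) has degree 2 over Q, and its unique nontrivial automorphism is sqrt(13) ↦ -sqrt(13). Hence Gal(Q(sqrt(13))/Q) = Z/2Z.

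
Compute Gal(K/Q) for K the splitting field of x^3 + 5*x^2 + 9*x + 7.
Gal(K/Q) = S_3 (symmetric group of order 6)

Compute the discriminant of x^3 + (5)*x^2 + (9)*x + (7): Δ = -44. Since Δ is not a rational square, the Galois group is not contained in A_3; it must be the full S_3 (irreducibility of the cubic rules out anything smaller).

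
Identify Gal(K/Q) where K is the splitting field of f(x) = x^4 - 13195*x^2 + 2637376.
Gal(K/Q) = Z/2Z (cyclic of order 2)

f factors as (x^2 - 12992)(x^2 - 203), so the splitting field is K = Q(sqrt(12992), sqrt(203)). The squarefree part of 12992 is 203 and the squarefree part of 203 is also 203, so sqrt(12992) and sqrt(203) are both rational multiples of sqrt(203). Hence Q(sqrt(12992)) = Q(sqrt(203)) = Q(sqrt(203)), and the splitting field collapses to a single degree-2 extension with Galois group Z/2Z.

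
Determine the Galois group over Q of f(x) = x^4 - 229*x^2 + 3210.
Gal(K/Q) = V_4 (Klein four-group, Z/2Z × Z/2Z)

f factors as (x^2 - 214)(x^2 - 15), so the splitting field is K = Q(sqrt(214), sqrt(15)). The elements 214, 15, 3210 are all non-squares in Q, so sqrt(214) and sqrt(15) generate independent quadratic extensions. Thus [K:Q] = 4 and Gal(K/Q) is generated by the two order-2 automorphisms sqrt(214) ↦ -sqrt(214) and sqrt(15) ↦ -sqrt(15), giving V_4.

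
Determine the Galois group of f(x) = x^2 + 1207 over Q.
Gal(K/Q) = Z/2Z (cyclic of order 2)

x^2 + 1207 is irreducible over Q since -1207 is not a rational square. The splitting field Q(sqrt(-1207)) has degree 2 over Q, and its unique nontrivial automorphism is sqrt(-1207) ↦ -sqrt(-1207). Hence Gal(Q(sqrt(-1207))/Q) = Z/2Z.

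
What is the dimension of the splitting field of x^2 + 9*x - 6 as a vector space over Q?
[K:Q] = 2

The discriminant of x^2 + (9)*x + (-6) is b^2 - 4c = 81 - (-24) = 105. Since 105 is not a perfect square in Q, the polynomial is irreducible over Q. Its two roots generate a degree-2 extension, so [K:Q] = 2.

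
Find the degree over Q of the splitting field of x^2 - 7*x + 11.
[K:Q] = 2

The discriminant of x^2 + (-7)*x + (11) is b^2 - 4c = 49 - (44) = 5. Since 5 is not a perfect square in Q, the polynomial is irreducible over Q. Its two roots generate a degree-2 extension, so [K:Q] = 2.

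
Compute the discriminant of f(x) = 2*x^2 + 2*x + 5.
Δ = -36

For a quadratic a x^2 + b x + c the discriminant is Δ = b^2 - 4ac = (2)^2 - 4*(2)*(5) = 4 - (40) = -36.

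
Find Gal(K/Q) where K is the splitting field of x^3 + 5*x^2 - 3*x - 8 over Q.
Gal(K/Q) = S_3 (symmetric group of order 6)

Compute the discriminant of x^3 + (5)*x^2 + (-3)*x + (-8): Δ = 4765. Since Δ is not a rational square, the Galois group is not contained in A_3; it must be the full S_3 (irreducibility of the cubic rules out anything smaller).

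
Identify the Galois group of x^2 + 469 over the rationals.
Gal(K/Q) = Z/2Z (cyclic of order 2)

x^2 + 469 is irreducible over Q since -469 is not a rational square. The splitting field Q(sqrt(-469)) has degree 2 over Q, and its unique nontrivial automorphism is sqrt(-469) ↦ -sqrt(-469). Hence Gal(Q(sqrt(-469))/Q) = Z/2Z.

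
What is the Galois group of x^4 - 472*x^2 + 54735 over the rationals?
Gal(K/Q) = V_4 (Klein four-group, Z/2Z × Z/2Z)

f factors as (x^2 - 205)(x^2 - 267), so the splitting field is K = Q(sqrt(205), sqrt(267)). The elements 205, 267, 54735 are all non-squares in Q, so sqrt(205) and sqrt(267) generate independent quadratic extensions. Thus [K:Q] = 4 and Gal(K/Q) is generated by the two order-2 automorphisms sqrt(205) ↦ -sqrt(205) and sqrt(267) ↦ -sqrt(267), giving V_4.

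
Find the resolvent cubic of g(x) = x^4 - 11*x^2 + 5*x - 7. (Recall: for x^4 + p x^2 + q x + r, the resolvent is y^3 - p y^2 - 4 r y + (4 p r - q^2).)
h(y) = y^3 + 11*y^2 + 28*y + 283

Identify coefficients: p = -11, q = 5, r = -7.
Plug into h(y) = y^3 - p y^2 - 4 r y + (4 p r - q^2):
  h(y) = y^3 - (-11) y^2 - 4*(-7) y + (4*(-11)*(-7) - (5)^2)
       = y^3 + (11) y^2 + (28) y + (283).
Simplifying: h(y) = y^3 + 11*y^2 + 28*y + 283.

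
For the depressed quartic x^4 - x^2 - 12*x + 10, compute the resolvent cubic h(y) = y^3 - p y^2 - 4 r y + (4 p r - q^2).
h(y) = y^3 + y^2 - 40*y - 184

Identify coefficients: p = -1, q = -12, r = 10.
Plug into h(y) = y^3 - p y^2 - 4 r y + (4 p r - q^2):
  h(y) = y^3 - (-1) y^2 - 4*(10) y + (4*(-1)*(10) - (-12)^2)
       = y^3 + (1) y^2 + (-40) y + (-184).
Simplifying: h(y) = y^3 + y^2 - 40*y - 184.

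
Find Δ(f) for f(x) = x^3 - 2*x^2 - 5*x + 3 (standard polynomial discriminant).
Δ = 993

For x^3 + a x^2 + b x + c the discriminant is Δ = 18 a b c - 4 a^3 c + a^2 b^2 - 4 b^3 - 27 c^2.
Plug a = -2, b = -5, c = 3:
  18*(-2)*(-5)*(3) - 4*(-2)^3*(3) + (-2)^2*(-5)^2 - 4*(-5)^3 - 27*(3)^2
  = 540 + (96) + 100 + (500) + (-243)
  = 993.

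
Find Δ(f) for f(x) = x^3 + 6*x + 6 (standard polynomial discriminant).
Δ = -1836

For a depressed cubic x^3 + p x + q the discriminant is Δ = -4 p^3 - 27 q^2 = -4*(6)^3 - 27*(6)^2 = -864 - 972 = -1836.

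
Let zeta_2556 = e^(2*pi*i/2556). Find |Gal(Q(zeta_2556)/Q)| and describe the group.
|Gal(Q(zeta_2556)/Q)| = phi(2556) = 840; group ≅ (Z/2556Z)^* ≅ Z/2Z × Z/6Z × Z/70Z

The n-th cyclotomic polynomial Φ_2556(x) is the minimal polynomial of zeta_2556 over Q and has degree phi(2556) = 840. So Q(zeta_2556) is a degree-840 Galois extension with Galois group (Z/2556Z)^*. By CRT, (Z/2556Z)^* ≅ (Z/4Z)^* × (Z/9Z)^* × (Z/71Z)^*. Each prime-power unit group is (Z/4Z)^* ≅ Z/2Z; (Z/9Z)^* ≅ Z/6Z; (Z/71Z)^* ≅ Z/70Z. Hence Gal(Q(zeta_2556)/Q) ≅ Z/2Z × Z/6Z × Z/70Z.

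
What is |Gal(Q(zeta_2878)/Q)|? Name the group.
|Gal(Q(zeta_2878)/Q)| = phi(2878) = 1438; group ≅ (Z/2878Z)^* ≅ Z/1438Z

The n-th cyclotomic polynomial Φ_2878(x) is the minimal polynomial of zeta_2878 over Q and has degree phi(2878) = 1438. So Q(zeta_2878) is a degree-1438 Galois extension with Galois group (Z/2878Z)^*. By CRT, (Z/2878Z)^* ≅ (Z/2Z)^* × (Z/1439Z)^*. Each prime-power unit group is (Z/2Z)^* ≅ trivial group (order 1); (Z/1439Z)^* ≅ Z/1438Z. Hence Gal(Q(zeta_2878)/Q) ≅ Z/1438Z.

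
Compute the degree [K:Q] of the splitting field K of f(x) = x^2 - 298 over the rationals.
[K:Q] = 2

The polynomial x^2 - 298 is irreducible over Q since 298 is not a perfect square. Its splitting field is Q(sqrt(298)), which has degree 2 over Q.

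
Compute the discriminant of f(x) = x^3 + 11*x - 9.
Δ = -7511

For a depressed cubic x^3 + p x + q the discriminant is Δ = -4 p^3 - 27 q^2 = -4*(11)^3 - 27*(-9)^2 = -5324 - 2187 = -7511.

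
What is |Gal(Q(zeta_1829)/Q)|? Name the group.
|Gal(Q(zeta_1829)/Q)| = phi(1829) = 1740; group ≅ (Z/1829Z)^* ≅ Z/30Z × Z/58Z

The n-th cyclotomic polynomial Φ_1829(x) is the minimal polynomial of zeta_1829 over Q and has degree phi(1829) = 1740. So Q(zeta_1829) is a degree-1740 Galois extension with Galois group (Z/1829Z)^*. By CRT, (Z/1829Z)^* ≅ (Z/31Z)^* × (Z/59Z)^*. Each prime-power unit group is (Z/31Z)^* ≅ Z/30Z; (Z/59Z)^* ≅ Z/58Z. Hence Gal(Q(zeta_1829)/Q) ≅ Z/30Z × Z/58Z.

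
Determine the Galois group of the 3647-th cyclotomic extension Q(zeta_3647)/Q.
|Gal(Q(zeta_3647)/Q)| = phi(3647) = 3120; group ≅ (Z/3647Z)^* ≅ Z/6Z × Z/520Z

The n-th cyclotomic polynomial Φ_3647(x) is the minimal polynomial of zeta_3647 over Q and has degree phi(3647) = 3120. So Q(zeta_3647) is a degree-3120 Galois extension with Galois group (Z/3647Z)^*. By CRT, (Z/3647Z)^* ≅ (Z/7Z)^* × (Z/521Z)^*. Each prime-power unit group is (Z/7Z)^* ≅ Z/6Z; (Z/521Z)^* ≅ Z/520Z. Hence Gal(Q(zeta_3647)/Q) ≅ Z/6Z × Z/520Z.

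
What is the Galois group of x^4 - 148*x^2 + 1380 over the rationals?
Gal(K/Q) = V_4 (Klein four-group, Z/2Z × Z/2Z)

f factors as (x^2 - 10)(x^2 - 138), so the splitting field is K = Q(sqrt(10), sqrt(138)). The elements 10, 138, 1380 are all non-squares in Q, so sqrt(10) and sqrt(138) generate independent quadratic extensions. Thus [K:Q] = 4 and Gal(K/Q) is generated by the two order-2 automorphisms sqrt(10) ↦ -sqrt(10) and sqrt(138) ↦ -sqrt(138), giving V_4.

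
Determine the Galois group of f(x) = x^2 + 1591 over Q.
Gal(K/Q) = Z/2Z (cyclic of order 2)

x^2 + 1591 is irreducible over Q since -1591 is not a rational square. The splitting field Q(sqrt(-1591)) has degree 2 over Q, and its unique nontrivial automorphism is sqrt(-1591) ↦ -sqrt(-1591). Hence Gal(Q(sqrt(-1591))/Q) = Z/2Z.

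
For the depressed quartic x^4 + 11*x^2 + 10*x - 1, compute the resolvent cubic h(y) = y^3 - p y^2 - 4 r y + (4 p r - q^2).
h(y) = y^3 - 11*y^2 + 4*y - 144

Identify coefficients: p = 11, q = 10, r = -1.
Plug into h(y) = y^3 - p y^2 - 4 r y + (4 p r - q^2):
  h(y) = y^3 - (11) y^2 - 4*(-1) y + (4*(11)*(-1) - (10)^2)
       = y^3 + (-11) y^2 + (4) y + (-144).
Simplifying: h(y) = y^3 - 11*y^2 + 4*y - 144.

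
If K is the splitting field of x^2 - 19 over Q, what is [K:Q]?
[K:Q] = 2

The polynomial x^2 - 19 is irreducible over Q since 19 is not a perfect square. Its splitting field is Q(sqrt(19)), which has degree 2 over Q.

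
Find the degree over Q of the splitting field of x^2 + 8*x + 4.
[K:Q] = 2

The discriminant of x^2 + (8)*x + (4) is b^2 - 4c = 64 - (16) = 48. Since 48 is not a perfect square in Q, the polynomial is irreducible over Q. Its two roots generate a degree-2 extension, so [K:Q] = 2.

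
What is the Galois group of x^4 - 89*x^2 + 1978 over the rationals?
Gal(K/Q) = V_4 (Klein four-group, Z/2Z × Z/2Z)

f factors as (x^2 - 46)(x^2 - 43), so the splitting field is K = Q(sqrt(46), sqrt(43)). The elements 46, 43, 1978 are all non-squares in Q, so sqrt(46) and sqrt(43) generate independent quadratic extensions. Thus [K:Q] = 4 and Gal(K/Q) is generated by the two order-2 automorphisms sqrt(46) ↦ -sqrt(46) and sqrt(43) ↦ -sqrt(43), giving V_4.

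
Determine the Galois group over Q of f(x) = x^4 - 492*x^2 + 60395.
Gal(K/Q) = V_4 (Klein four-group, Z/2Z × Z/2Z)

f factors as (x^2 - 235)(x^2 - 257), so the splitting field is K = Q(sqrt(235), sqrt(257)). The elements 235, 257, 60395 are all non-squares in Q, so sqrt(235) and sqrt(257) generate independent quadratic extensions. Thus [K:Q] = 4 and Gal(K/Q) is generated by the two order-2 automorphisms sqrt(235) ↦ -sqrt(235) and sqrt(257) ↦ -sqrt(257), giving V_4.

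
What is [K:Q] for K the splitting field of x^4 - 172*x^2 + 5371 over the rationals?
[K:Q] = 4

f factors as (x^2 - 41)(x^2 - 131); the splitting field is K = Q(sqrt(41), sqrt(131)). Since 41, 131, and 5371 are all non-squares in Q, the three subfields Q(sqrt(41)), Q(sqrt(131)), Q(sqrt(5371)) are distinct degree-2 extensions, so [K:Q] = 4 (Klein four Galois group).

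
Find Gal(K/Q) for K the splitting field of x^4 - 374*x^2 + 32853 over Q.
Gal(K/Q) = V_4 (Klein four-group, Z/2Z × Z/2Z)

f factors as (x^2 - 141)(x^2 - 233), so the splitting field is K = Q(sqrt(141), sqrt(233)). The elements 141, 233, 32853 are all non-squares in Q, so sqrt(141) and sqrt(233) generate independent quadratic extensions. Thus [K:Q] = 4 and Gal(K/Q) is generated by the two order-2 automorphisms sqrt(141) ↦ -sqrt(141) and sqrt(233) ↦ -sqrt(233), giving V_4.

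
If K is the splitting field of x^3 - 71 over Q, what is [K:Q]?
[K:Q] = 6

x^3 - 71 has one real root r = 71^(1/3) and two complex roots r*zeta_3, r*zeta_3^2 where zeta_3 = e^(2*pi*i/3). The splitting field is Q(r, zeta_3). [Q(r):Q] = 3 and [Q(zeta_3):Q] = 2 with gcd = 1, so [Q(r, zeta_3):Q] = 3 * 2 = 6.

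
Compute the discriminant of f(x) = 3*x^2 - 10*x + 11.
Δ = -32

For a quadratic a x^2 + b x + c the discriminant is Δ = b^2 - 4ac = (-10)^2 - 4*(3)*(11) = 100 - (132) = -32.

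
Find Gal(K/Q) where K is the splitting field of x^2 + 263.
Gal(K/Q) = Z/2Z (cyclic of order 2)

x^2 + 263 is irreducible over Q since -263 is not a rational square. The splitting field Q(sqrt(-263)) has degree 2 over Q, and its unique nontrivial automorphism is sqrt(-263) ↦ -sqrt(-263). Hence Gal(Q(sqrt(-263))/Q) = Z/2Z.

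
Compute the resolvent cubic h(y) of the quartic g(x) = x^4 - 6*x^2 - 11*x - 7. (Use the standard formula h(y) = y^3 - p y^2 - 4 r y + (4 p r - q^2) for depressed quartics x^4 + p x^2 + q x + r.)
h(y) = y^3 + 6*y^2 + 28*y + 47

Identify coefficients: p = -6, q = -11, r = -7.
Plug into h(y) = y^3 - p y^2 - 4 r y + (4 p r - q^2):
  h(y) = y^3 - (-6) y^2 - 4*(-7) y + (4*(-6)*(-7) - (-11)^2)
       = y^3 + (6) y^2 + (28) y + (47).
Simplifying: h(y) = y^3 + 6*y^2 + 28*y + 47.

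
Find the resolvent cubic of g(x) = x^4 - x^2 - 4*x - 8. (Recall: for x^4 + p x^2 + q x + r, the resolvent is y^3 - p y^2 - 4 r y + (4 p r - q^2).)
h(y) = y^3 + y^2 + 32*y + 16

Identify coefficients: p = -1, q = -4, r = -8.
Plug into h(y) = y^3 - p y^2 - 4 r y + (4 p r - q^2):
  h(y) = y^3 - (-1) y^2 - 4*(-8) y + (4*(-1)*(-8) - (-4)^2)
       = y^3 + (1) y^2 + (32) y + (16).
Simplifying: h(y) = y^3 + y^2 + 32*y + 16.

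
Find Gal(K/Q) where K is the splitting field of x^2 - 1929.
Gal(K/Q) = Z/2Z (cyclic of order 2)

x^2 - 1929 is irreducible over Q since 1929 is not a rational square. The splitting field Q(sqrt(1929)) has degree 2 over Q, and its unique nontrivial automorphism is sqrt(1929) ↦ -sqrt(1929). Hence Gal(Q(sqrt(1929))/Q) = Z/2Z.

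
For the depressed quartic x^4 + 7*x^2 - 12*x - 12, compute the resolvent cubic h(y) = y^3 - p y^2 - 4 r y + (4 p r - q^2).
h(y) = y^3 - 7*y^2 + 48*y - 480

Identify coefficients: p = 7, q = -12, r = -12.
Plug into h(y) = y^3 - p y^2 - 4 r y + (4 p r - q^2):
  h(y) = y^3 - (7) y^2 - 4*(-12) y + (4*(7)*(-12) - (-12)^2)
       = y^3 + (-7) y^2 + (48) y + (-480).
Simplifying: h(y) = y^3 - 7*y^2 + 48*y - 480.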